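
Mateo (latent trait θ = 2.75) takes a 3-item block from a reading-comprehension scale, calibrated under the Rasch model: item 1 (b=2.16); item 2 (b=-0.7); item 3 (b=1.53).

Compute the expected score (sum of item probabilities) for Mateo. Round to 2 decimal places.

P(θ) = 1 / (1 + exp(−(θ − b)))
P_1 = 1/(1+e^{-0.5900}) = 0.6434
P_2 = 1/(1+e^{-3.4500}) = 0.9692
P_3 = 1/(1+e^{-1.2200}) = 0.7721
E[score] = 0.6434 + 0.9692 + 0.7721 = 2.3847

2.38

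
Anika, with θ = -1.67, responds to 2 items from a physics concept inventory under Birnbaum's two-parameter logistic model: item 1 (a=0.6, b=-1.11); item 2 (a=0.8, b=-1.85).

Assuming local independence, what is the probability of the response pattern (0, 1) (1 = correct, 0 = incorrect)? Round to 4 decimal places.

P(θ) = 1 / (1 + exp(−a(θ − b)))
P_1 = 1/(1+e^{0.3360}) = 0.4168
P_2 = 1/(1+e^{-0.1440}) = 0.5359
L = (1−P_1) × P_2 = 0.5832 × 0.5359 = 0.31257

0.3126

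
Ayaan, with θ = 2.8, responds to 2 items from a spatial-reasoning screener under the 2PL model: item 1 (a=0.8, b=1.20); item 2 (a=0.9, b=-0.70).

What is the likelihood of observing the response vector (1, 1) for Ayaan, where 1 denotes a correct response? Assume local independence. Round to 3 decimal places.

0.750

P(θ) = 1 / (1 + exp(−a(θ − b)))
P_1 = 1/(1+e^{-1.2800}) = 0.7824
P_2 = 1/(1+e^{-3.1500}) = 0.9589
L = P_1 × P_2 = 0.7824 × 0.9589 = 0.75030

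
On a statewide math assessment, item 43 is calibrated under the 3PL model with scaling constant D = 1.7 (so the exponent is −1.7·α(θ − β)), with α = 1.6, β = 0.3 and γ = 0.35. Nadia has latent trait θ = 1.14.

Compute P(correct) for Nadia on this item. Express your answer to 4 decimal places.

P(θ) = γ + (1 − γ) · 1 / (1 + exp(−D·α(θ − β)))
Exponent: 1.7 × 1.6 × (1.14 − 0.3) = 2.2848
1/(1 + e^{-2.2848}) = 0.9076
P = 0.35 + 0.65 × 0.9076 = 0.9399

0.9399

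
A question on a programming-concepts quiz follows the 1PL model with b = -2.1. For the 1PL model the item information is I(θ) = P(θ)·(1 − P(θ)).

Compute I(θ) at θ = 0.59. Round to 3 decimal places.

0.060

P = 1/(1+e^{-2.6900}) = 0.9364
P(1−P) = 0.9364 × 0.0636 = 0.0595
I = P(1−P) = 0.05953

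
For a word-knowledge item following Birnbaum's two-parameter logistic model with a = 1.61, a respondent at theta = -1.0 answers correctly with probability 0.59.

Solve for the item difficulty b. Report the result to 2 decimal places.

-1.23

P(theta) = 1 / (1 + exp(−a(theta − b)))
logit(0.59) = ln(0.59/0.41) = 0.3640
b = theta − logit/(a) = -1.0 − 0.3640/1.6100 = -1.2261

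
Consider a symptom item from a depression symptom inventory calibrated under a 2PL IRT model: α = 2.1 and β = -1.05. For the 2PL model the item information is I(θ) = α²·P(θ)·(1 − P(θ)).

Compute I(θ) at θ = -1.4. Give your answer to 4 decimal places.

0.9660

P = 1/(1+e^{0.7350}) = 0.3241
P(1−P) = 0.3241 × 0.6759 = 0.2191
I = α² × P(1−P) = 2.1² × 0.2191 = 0.96605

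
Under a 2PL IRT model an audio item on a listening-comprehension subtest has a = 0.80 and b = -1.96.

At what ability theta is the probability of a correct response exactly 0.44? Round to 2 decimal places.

P(theta) = 1 / (1 + exp(−a(theta − b)))
logit = ln(0.4400/0.5600) = -0.2412
theta = b + logit/(a) = -1.96 + (-0.2412)/0.8000 = -2.2615

-2.26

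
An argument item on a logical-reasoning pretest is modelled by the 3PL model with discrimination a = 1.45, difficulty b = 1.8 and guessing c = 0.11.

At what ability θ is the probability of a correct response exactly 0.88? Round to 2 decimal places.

3.08

P(θ) = c + (1 − c) · 1 / (1 + exp(−a(θ − b)))
Remove guessing floor: (0.88 − 0.11)/(1 − 0.11) = 0.8652
logit = ln(0.8652/0.1348) = 1.8589
θ = b + logit/(a) = 1.8 + 1.8589/1.4500 = 3.0820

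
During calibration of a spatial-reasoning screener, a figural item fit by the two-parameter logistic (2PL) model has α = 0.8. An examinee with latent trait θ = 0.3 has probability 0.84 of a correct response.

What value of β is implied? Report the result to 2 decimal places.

P(θ) = 1 / (1 + exp(−α(θ − β)))
logit(0.84) = ln(0.84/0.16) = 1.6582
β = θ − logit/(α) = 0.3 − 1.6582/0.8000 = -1.7728

-1.77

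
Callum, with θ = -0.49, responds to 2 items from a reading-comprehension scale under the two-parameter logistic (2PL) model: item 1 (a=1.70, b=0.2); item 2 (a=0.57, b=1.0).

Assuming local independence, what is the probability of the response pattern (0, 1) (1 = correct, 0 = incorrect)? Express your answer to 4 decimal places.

0.2288

P(θ) = 1 / (1 + exp(−a(θ − b)))
P_1 = 1/(1+e^{1.1730}) = 0.2363
P_2 = 1/(1+e^{0.8493}) = 0.2996
L = (1−P_1) × P_2 = 0.7637 × 0.2996 = 0.22879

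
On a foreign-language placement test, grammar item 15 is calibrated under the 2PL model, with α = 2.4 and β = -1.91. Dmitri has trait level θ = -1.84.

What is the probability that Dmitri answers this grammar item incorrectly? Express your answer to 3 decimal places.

0.458

P(θ) = 1 / (1 + exp(−α(θ − β)))
Exponent: 2.4 × (-1.84 − (-1.91)) = 0.1680
1/(1 + e^{-0.1680}) = 0.5419
P(incorrect) = 1 − 0.5419 = 0.4581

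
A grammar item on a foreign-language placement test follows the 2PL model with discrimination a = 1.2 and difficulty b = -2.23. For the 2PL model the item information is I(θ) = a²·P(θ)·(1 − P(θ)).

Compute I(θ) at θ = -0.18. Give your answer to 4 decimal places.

P = 1/(1+e^{-2.4600}) = 0.9213
P(1−P) = 0.9213 × 0.0787 = 0.0725
I = a² × P(1−P) = 1.2² × 0.0725 = 0.10442

0.1044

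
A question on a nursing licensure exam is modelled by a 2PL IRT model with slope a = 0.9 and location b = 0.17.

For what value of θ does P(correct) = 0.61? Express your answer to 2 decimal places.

0.67

P(θ) = 1 / (1 + exp(−a(θ − b)))
logit = ln(0.6100/0.3900) = 0.4473
θ = b + logit/(a) = 0.17 + 0.4473/0.9000 = 0.6670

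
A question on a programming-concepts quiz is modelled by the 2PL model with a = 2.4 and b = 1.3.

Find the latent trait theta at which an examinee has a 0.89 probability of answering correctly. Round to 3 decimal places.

P(theta) = 1 / (1 + exp(−a(theta − b)))
logit = ln(0.8900/0.1100) = 2.0907
theta = b + logit/(a) = 1.3 + 2.0907/2.4000 = 2.1711

2.171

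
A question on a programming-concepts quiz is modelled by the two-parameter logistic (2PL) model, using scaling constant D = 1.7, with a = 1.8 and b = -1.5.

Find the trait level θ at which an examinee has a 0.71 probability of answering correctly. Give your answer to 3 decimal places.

P(θ) = 1 / (1 + exp(−D·a(θ − b)))
logit = ln(0.7100/0.2900) = 0.8954
θ = b + logit/(1.7·a) = -1.5 + 0.8954/3.0600 = -1.2074

-1.207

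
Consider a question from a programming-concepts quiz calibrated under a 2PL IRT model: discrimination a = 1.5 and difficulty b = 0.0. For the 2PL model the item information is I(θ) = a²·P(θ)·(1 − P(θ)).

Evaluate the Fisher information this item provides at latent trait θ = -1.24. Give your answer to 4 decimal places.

P = 1/(1+e^{1.8600}) = 0.1347
P(1−P) = 0.1347 × 0.8653 = 0.1166
I = a² × P(1−P) = 1.5² × 0.1166 = 0.26226

0.2623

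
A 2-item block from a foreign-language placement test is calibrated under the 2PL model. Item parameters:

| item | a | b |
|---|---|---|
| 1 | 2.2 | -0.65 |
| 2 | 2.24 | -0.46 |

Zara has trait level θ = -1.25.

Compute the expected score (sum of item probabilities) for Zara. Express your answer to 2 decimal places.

P(θ) = 1 / (1 + exp(−a(θ − b)))
P_1 = 1/(1+e^{1.3200}) = 0.2108
P_2 = 1/(1+e^{1.7696}) = 0.1456
E[score] = 0.2108 + 0.1456 = 0.3564

0.36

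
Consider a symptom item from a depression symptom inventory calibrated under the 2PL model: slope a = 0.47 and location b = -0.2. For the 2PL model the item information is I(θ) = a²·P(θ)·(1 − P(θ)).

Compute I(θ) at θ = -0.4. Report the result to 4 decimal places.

P = 1/(1+e^{0.0940}) = 0.4765
P(1−P) = 0.4765 × 0.5235 = 0.2494
I = a² × P(1−P) = 0.47² × 0.2494 = 0.05510

0.0551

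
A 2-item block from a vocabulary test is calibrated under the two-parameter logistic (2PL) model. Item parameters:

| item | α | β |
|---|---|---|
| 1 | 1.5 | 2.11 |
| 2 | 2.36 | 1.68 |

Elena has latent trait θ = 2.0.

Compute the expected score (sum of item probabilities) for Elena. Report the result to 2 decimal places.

1.14

P(θ) = 1 / (1 + exp(−α(θ − β)))
P_1 = 1/(1+e^{0.1650}) = 0.4588
P_2 = 1/(1+e^{-0.7552}) = 0.6803
E[score] = 0.4588 + 0.6803 = 1.1392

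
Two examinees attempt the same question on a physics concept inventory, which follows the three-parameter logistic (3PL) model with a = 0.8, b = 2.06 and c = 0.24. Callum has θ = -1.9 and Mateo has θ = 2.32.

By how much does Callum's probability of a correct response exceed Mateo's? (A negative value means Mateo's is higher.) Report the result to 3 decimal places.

-0.389

P(θ) = c + (1 − c) · 1 / (1 + exp(−a(θ − b)))
P(Callum) = 0.2707  [exponent -3.1680]
P(Mateo) = 0.6594  [exponent 0.2080]
Difference = 0.2707 − 0.6594 = -0.3887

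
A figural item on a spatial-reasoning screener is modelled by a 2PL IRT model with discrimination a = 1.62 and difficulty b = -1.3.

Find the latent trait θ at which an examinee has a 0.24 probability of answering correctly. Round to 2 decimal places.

-2.01

P(θ) = 1 / (1 + exp(−a(θ − b)))
logit = ln(0.2400/0.7600) = -1.1527
θ = b + logit/(a) = -1.3 + (-1.1527)/1.6200 = -2.0115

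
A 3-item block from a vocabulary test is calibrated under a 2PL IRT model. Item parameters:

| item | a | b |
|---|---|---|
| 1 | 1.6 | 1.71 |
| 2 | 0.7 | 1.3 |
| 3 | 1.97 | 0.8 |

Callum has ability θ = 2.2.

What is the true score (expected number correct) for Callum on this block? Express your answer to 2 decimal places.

P(θ) = 1 / (1 + exp(−a(θ − b)))
P_1 = 1/(1+e^{-0.7840}) = 0.6865
P_2 = 1/(1+e^{-0.6300}) = 0.6525
P_3 = 1/(1+e^{-2.7580}) = 0.9404
E[score] = 0.6865 + 0.6525 + 0.9404 = 2.2794

2.28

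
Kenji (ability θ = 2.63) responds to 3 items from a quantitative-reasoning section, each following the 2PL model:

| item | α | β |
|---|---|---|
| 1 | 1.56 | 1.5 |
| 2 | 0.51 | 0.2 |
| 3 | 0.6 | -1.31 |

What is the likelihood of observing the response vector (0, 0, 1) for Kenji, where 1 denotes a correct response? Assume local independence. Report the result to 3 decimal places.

P(θ) = 1 / (1 + exp(−α(θ − β)))
P_1 = 1/(1+e^{-1.7628}) = 0.8536
P_2 = 1/(1+e^{-1.2393}) = 0.7754
P_3 = 1/(1+e^{-2.3640}) = 0.9140
L = (1−P_1) × (1−P_2) × P_3 = 0.1464 × 0.2246 × 0.9140 = 0.03006

0.030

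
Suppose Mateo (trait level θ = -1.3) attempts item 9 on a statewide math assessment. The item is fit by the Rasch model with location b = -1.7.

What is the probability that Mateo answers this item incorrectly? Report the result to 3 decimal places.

P(θ) = 1 / (1 + exp(−(θ − b)))
Exponent: (-1.3 − (-1.7)) = 0.4000
1/(1 + e^{-0.4000}) = 0.5987
P = 0.5987
P(incorrect) = 1 − 0.5987 = 0.4013

0.401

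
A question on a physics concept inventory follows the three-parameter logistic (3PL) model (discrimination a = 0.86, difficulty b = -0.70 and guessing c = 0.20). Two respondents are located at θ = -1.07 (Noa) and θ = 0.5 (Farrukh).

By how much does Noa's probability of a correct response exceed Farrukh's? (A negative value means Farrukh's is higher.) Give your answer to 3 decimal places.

-0.253

P(θ) = c + (1 − c) · 1 / (1 + exp(−a(θ − b)))
P(Noa) = 0.5369  [exponent -0.3182]
P(Farrukh) = 0.7898  [exponent 1.0320]
Difference = 0.5369 − 0.7898 = -0.2530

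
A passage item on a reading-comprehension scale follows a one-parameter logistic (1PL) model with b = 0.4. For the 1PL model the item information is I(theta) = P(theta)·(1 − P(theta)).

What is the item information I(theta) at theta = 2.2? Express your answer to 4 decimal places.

0.1217

P = 1/(1+e^{-1.8000}) = 0.8581
P(1−P) = 0.8581 × 0.1419 = 0.1217
I = P(1−P) = 0.12173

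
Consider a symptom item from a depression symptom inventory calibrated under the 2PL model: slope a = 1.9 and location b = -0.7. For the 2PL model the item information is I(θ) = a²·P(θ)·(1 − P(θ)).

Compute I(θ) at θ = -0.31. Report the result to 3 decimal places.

P = 1/(1+e^{-0.7410}) = 0.6772
P(1−P) = 0.6772 × 0.3228 = 0.2186
I = a² × P(1−P) = 1.9² × 0.2186 = 0.78913

0.789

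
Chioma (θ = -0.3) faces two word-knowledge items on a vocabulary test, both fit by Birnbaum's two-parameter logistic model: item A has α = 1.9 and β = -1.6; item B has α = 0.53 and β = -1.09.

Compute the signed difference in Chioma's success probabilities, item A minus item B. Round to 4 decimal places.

0.3188

P(θ) = 1 / (1 + exp(−α(θ − β)))
P_A = 0.9220
P_B = 0.6032
P_A − P_B = 0.3188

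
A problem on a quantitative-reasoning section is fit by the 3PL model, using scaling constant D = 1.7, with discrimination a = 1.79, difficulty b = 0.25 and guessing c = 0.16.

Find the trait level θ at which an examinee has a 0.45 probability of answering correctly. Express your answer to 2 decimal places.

0.04

P(θ) = c + (1 − c) · 1 / (1 + exp(−D·a(θ − b)))
Remove guessing floor: (0.45 − 0.16)/(1 − 0.16) = 0.3452
logit = ln(0.3452/0.6548) = -0.6400
θ = b + logit/(1.7·a) = 0.25 + (-0.6400)/3.0430 = 0.0397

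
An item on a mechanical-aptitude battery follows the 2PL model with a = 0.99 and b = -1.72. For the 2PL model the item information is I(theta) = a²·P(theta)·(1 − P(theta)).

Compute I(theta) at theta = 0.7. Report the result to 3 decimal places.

P = 1/(1+e^{-2.3958}) = 0.9165
P(1−P) = 0.9165 × 0.0835 = 0.0765
I = a² × P(1−P) = 0.99² × 0.0765 = 0.07500

0.075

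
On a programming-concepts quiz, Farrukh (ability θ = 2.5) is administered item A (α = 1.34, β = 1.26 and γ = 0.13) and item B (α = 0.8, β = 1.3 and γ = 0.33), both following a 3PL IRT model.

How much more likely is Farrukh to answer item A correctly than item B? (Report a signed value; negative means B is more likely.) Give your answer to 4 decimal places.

0.0467

P(θ) = γ + (1 − γ) · 1 / (1 + exp(−α(θ − β)))
P_A = 0.8612
P_B = 0.8145
P_A − P_B = 0.0467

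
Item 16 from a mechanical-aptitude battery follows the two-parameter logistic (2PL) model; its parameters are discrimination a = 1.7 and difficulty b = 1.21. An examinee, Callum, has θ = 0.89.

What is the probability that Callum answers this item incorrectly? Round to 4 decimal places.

P(θ) = 1 / (1 + exp(−a(θ − b)))
Exponent: 1.7 × (0.89 − 1.21) = -0.5440
1/(1 + e^{0.5440}) = 0.3673
P(incorrect) = 1 − 0.3673 = 0.6327

0.6327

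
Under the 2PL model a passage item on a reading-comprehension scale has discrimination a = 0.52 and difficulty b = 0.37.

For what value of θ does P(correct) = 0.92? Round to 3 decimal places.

P(θ) = 1 / (1 + exp(−a(θ − b)))
logit = ln(0.9200/0.0800) = 2.4423
θ = b + logit/(a) = 0.37 + 2.4423/0.5200 = 5.0668

5.067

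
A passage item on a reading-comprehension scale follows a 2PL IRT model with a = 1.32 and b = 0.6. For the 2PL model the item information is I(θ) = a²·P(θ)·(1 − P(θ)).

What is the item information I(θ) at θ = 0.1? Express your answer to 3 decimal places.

P = 1/(1+e^{0.6600}) = 0.3407
P(1−P) = 0.3407 × 0.6593 = 0.2246
I = a² × P(1−P) = 1.32² × 0.2246 = 0.39141

0.391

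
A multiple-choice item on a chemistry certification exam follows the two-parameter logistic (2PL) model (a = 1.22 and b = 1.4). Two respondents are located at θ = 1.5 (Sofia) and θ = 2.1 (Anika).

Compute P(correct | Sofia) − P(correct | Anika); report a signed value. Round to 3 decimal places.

P(θ) = 1 / (1 + exp(−a(θ − b)))
P(Sofia) = 0.5305  [exponent 0.1220]
P(Anika) = 0.7014  [exponent 0.8540]
Difference = 0.5305 − 0.7014 = -0.1709

-0.171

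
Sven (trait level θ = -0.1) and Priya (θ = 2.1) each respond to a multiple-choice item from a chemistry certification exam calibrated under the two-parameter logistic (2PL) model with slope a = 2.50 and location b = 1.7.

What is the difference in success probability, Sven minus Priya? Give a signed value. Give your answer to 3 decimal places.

P(θ) = 1 / (1 + exp(−a(θ − b)))
P(Sven) = 0.0110  [exponent -4.5000]
P(Priya) = 0.7311  [exponent 1.0000]
Difference = 0.0110 − 0.7311 = -0.7201

-0.720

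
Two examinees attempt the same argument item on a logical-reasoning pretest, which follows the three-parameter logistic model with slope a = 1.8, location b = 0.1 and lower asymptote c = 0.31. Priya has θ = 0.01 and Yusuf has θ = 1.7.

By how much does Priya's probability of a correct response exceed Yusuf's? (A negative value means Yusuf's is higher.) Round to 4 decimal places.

-0.3362

P(θ) = c + (1 − c) · 1 / (1 + exp(−a(θ − b)))
P(Priya) = 0.6271  [exponent -0.1620]
P(Yusuf) = 0.9633  [exponent 2.8800]
Difference = 0.6271 − 0.9633 = -0.3362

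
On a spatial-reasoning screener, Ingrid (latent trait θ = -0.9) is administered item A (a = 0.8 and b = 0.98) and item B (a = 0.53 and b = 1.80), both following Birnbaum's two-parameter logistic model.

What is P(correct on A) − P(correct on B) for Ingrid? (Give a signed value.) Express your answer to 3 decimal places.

P(θ) = 1 / (1 + exp(−a(θ − b)))
P_A = 0.1818
P_B = 0.1929
P_A − P_B = -0.0111

-0.011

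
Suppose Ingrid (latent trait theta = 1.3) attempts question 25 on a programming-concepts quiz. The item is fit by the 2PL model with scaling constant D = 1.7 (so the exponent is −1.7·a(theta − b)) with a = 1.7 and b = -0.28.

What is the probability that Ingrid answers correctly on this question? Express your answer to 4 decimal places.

0.9897

P(theta) = 1 / (1 + exp(−D·a(theta − b)))
Exponent: 1.7 × 1.7 × (1.3 − (-0.28)) = 4.5662
1/(1 + e^{-4.5662}) = 0.9897
P = 0.9897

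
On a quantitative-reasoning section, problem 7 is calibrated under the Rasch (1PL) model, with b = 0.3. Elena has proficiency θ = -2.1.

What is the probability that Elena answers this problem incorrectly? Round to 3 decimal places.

P(θ) = 1 / (1 + exp(−(θ − b)))
Exponent: (-2.1 − 0.3) = -2.4000
1/(1 + e^{2.4000}) = 0.0832
P = 0.0832
P(incorrect) = 1 − 0.0832 = 0.9168

0.917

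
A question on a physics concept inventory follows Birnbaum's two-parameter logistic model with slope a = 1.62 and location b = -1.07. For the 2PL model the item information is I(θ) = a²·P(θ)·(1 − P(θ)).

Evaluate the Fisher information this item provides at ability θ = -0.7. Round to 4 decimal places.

P = 1/(1+e^{-0.5994}) = 0.6455
P(1−P) = 0.6455 × 0.3545 = 0.2288
I = a² × P(1−P) = 1.62² × 0.2288 = 0.60053

0.6005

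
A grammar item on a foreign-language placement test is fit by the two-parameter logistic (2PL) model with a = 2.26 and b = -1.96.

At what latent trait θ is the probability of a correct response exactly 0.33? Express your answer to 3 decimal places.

P(θ) = 1 / (1 + exp(−a(θ − b)))
logit = ln(0.3300/0.6700) = -0.7082
θ = b + logit/(a) = -1.96 + (-0.7082)/2.2600 = -2.2734

-2.273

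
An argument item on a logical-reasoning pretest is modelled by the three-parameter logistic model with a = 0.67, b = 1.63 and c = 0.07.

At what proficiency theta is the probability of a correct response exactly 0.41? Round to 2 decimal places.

P(theta) = c + (1 − c) · 1 / (1 + exp(−a(theta − b)))
Remove guessing floor: (0.41 − 0.07)/(1 − 0.07) = 0.3656
logit = ln(0.3656/0.6344) = -0.5512
theta = b + logit/(a) = 1.63 + (-0.5512)/0.6700 = 0.8073

0.81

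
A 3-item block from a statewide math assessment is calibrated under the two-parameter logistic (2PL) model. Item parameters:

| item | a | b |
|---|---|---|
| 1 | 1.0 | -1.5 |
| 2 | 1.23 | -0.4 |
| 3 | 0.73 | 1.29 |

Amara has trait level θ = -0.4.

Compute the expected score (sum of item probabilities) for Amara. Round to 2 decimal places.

P(θ) = 1 / (1 + exp(−a(θ − b)))
P_1 = 1/(1+e^{-1.1000}) = 0.7503
P_2 = 1/(1+e^{0.0000}) = 0.5000
P_3 = 1/(1+e^{1.2337}) = 0.2255
E[score] = 0.7503 + 0.5000 + 0.2255 = 1.4758

1.48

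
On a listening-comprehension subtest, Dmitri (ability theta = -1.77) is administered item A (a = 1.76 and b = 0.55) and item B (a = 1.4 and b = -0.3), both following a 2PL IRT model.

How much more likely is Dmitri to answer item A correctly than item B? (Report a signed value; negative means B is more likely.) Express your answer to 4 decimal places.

P(theta) = 1 / (1 + exp(−a(theta − b)))
P_A = 0.0166
P_B = 0.1132
P_A − P_B = -0.0967

-0.0967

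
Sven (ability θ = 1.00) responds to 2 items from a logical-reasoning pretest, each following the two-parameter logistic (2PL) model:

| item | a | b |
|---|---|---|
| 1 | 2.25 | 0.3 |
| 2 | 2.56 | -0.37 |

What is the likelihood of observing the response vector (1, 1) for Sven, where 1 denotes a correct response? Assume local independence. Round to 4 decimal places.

0.8044

P(θ) = 1 / (1 + exp(−a(θ − b)))
P_1 = 1/(1+e^{-1.5750}) = 0.8285
P_2 = 1/(1+e^{-3.5072}) = 0.9709
L = P_1 × P_2 = 0.8285 × 0.9709 = 0.80438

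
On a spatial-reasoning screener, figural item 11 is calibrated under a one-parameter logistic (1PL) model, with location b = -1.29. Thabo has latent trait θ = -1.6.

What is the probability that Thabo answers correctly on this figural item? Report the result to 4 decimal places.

0.4231

P(θ) = 1 / (1 + exp(−(θ − b)))
Exponent: (-1.6 − (-1.29)) = -0.3100
1/(1 + e^{0.3100}) = 0.4231
P = 0.4231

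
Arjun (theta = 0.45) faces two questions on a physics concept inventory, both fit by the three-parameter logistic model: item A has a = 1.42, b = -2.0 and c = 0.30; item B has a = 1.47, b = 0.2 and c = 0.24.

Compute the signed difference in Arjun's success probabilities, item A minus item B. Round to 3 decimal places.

P(theta) = c + (1 − c) · 1 / (1 + exp(−a(theta − b)))
P_A = 0.9791
P_B = 0.6890
P_A − P_B = 0.2900

0.290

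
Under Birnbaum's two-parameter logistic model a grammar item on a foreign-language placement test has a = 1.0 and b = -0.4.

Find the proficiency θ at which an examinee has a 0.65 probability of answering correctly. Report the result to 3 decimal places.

P(θ) = 1 / (1 + exp(−a(θ − b)))
logit = ln(0.6500/0.3500) = 0.6190
θ = b + logit/(a) = -0.4 + 0.6190/1.0000 = 0.2190

0.219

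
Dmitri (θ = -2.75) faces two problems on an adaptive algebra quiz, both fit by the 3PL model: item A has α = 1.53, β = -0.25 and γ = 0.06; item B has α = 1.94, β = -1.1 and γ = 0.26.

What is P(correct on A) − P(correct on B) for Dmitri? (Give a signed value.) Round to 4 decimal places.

P(θ) = γ + (1 − γ) · 1 / (1 + exp(−α(θ − β)))
P_A = 0.0801
P_B = 0.2890
P_A − P_B = -0.2089

-0.2089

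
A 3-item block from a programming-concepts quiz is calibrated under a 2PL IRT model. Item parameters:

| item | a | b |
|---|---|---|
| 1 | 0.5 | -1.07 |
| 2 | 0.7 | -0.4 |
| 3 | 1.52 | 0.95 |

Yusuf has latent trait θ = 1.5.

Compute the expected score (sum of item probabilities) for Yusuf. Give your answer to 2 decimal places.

P(θ) = 1 / (1 + exp(−a(θ − b)))
P_1 = 1/(1+e^{-1.2850}) = 0.7833
P_2 = 1/(1+e^{-1.3300}) = 0.7908
P_3 = 1/(1+e^{-0.8360}) = 0.6976
E[score] = 0.7833 + 0.7908 + 0.6976 = 2.2718

2.27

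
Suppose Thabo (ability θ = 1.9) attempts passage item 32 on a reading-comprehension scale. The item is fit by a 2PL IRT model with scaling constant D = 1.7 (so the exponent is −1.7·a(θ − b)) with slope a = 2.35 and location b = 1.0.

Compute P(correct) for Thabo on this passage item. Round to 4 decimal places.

P(θ) = 1 / (1 + exp(−D·a(θ − b)))
Exponent: 1.7 × 2.35 × (1.9 − 1.0) = 3.5955
1/(1 + e^{-3.5955}) = 0.9733
P = 0.9733

0.9733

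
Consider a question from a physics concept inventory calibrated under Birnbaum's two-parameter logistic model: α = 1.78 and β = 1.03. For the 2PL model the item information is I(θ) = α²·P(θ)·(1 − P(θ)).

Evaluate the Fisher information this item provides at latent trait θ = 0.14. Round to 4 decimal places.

0.4475

P = 1/(1+e^{1.5842}) = 0.1702
P(1−P) = 0.1702 × 0.8298 = 0.1412
I = α² × P(1−P) = 1.78² × 0.1412 = 0.44748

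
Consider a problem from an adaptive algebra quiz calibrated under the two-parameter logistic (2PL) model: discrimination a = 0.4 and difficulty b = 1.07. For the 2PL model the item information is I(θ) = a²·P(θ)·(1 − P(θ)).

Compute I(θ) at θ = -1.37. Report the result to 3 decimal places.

P = 1/(1+e^{0.9760}) = 0.2737
P(1−P) = 0.2737 × 0.7263 = 0.1988
I = a² × P(1−P) = 0.4² × 0.1988 = 0.03181

0.032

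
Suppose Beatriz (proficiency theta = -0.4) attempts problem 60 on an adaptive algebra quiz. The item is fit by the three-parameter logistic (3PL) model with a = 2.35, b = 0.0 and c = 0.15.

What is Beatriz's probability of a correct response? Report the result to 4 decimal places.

P(theta) = c + (1 − c) · 1 / (1 + exp(−a(theta − b)))
Exponent: 2.35 × (-0.4 − 0.0) = -0.9400
1/(1 + e^{0.9400}) = 0.2809
P = 0.15 + 0.85 × 0.2809 = 0.3888

0.3888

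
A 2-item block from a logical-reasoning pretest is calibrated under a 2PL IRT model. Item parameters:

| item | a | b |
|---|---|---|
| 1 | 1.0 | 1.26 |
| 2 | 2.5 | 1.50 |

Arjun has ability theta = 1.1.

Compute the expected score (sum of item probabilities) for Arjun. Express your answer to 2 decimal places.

P(theta) = 1 / (1 + exp(−a(theta − b)))
P_1 = 1/(1+e^{0.1600}) = 0.4601
P_2 = 1/(1+e^{1.0000}) = 0.2689
E[score] = 0.4601 + 0.2689 = 0.7290

0.73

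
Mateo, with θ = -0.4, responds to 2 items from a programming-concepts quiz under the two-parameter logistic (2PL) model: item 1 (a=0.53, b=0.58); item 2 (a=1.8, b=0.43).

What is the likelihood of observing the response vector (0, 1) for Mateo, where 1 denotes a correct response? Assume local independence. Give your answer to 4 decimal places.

P(θ) = 1 / (1 + exp(−a(θ − b)))
P_1 = 1/(1+e^{0.5194}) = 0.3730
P_2 = 1/(1+e^{1.4940}) = 0.1833
L = (1−P_1) × P_2 = 0.6270 × 0.1833 = 0.11494

0.1149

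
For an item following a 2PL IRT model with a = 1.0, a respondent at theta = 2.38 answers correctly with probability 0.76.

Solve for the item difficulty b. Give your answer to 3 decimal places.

1.227

P(theta) = 1 / (1 + exp(−a(theta − b)))
logit(0.76) = ln(0.76/0.24) = 1.1527
b = theta − logit/(a) = 2.38 − 1.1527/1.0000 = 1.2273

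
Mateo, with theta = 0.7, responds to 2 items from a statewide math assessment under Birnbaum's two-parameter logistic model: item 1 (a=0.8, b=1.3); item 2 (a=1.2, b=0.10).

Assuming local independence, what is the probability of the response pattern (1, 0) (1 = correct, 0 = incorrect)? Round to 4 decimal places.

P(theta) = 1 / (1 + exp(−a(theta − b)))
P_1 = 1/(1+e^{0.4800}) = 0.3823
P_2 = 1/(1+e^{-0.7200}) = 0.6726
L = P_1 × (1−P_2) = 0.3823 × 0.3274 = 0.12515

0.1251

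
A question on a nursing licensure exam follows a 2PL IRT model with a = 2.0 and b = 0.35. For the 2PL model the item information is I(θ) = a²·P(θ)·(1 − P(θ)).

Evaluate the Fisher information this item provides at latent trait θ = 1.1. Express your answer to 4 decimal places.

0.5966

P = 1/(1+e^{-1.5000}) = 0.8176
P(1−P) = 0.8176 × 0.1824 = 0.1491
I = a² × P(1−P) = 2.0² × 0.1491 = 0.59659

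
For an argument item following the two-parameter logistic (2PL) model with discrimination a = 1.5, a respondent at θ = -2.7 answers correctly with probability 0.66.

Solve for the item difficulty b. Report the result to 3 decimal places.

-3.142

P(θ) = 1 / (1 + exp(−a(θ − b)))
logit(0.66) = ln(0.66/0.34) = 0.6633
b = θ − logit/(a) = -2.7 − 0.6633/1.5000 = -3.1422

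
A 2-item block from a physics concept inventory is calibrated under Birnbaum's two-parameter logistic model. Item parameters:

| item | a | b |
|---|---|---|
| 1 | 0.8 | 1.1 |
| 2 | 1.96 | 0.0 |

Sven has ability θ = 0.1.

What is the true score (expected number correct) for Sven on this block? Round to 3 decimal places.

P(θ) = 1 / (1 + exp(−a(θ − b)))
P_1 = 1/(1+e^{0.8000}) = 0.3100
P_2 = 1/(1+e^{-0.1960}) = 0.5488
E[score] = 0.3100 + 0.5488 = 0.8589

0.859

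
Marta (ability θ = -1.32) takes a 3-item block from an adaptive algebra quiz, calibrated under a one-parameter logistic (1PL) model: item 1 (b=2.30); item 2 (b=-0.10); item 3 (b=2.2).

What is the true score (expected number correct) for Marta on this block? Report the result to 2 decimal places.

0.28

P(θ) = 1 / (1 + exp(−(θ − b)))
P_1 = 1/(1+e^{3.6200}) = 0.0261
P_2 = 1/(1+e^{1.2200}) = 0.2279
P_3 = 1/(1+e^{3.5200}) = 0.0287
E[score] = 0.0261 + 0.2279 + 0.0287 = 0.2828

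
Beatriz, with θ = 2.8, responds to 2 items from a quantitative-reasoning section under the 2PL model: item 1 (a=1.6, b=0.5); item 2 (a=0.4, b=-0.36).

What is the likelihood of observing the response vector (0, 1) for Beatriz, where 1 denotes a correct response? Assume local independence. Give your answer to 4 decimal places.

0.0192

P(θ) = 1 / (1 + exp(−a(θ − b)))
P_1 = 1/(1+e^{-3.6800}) = 0.9754
P_2 = 1/(1+e^{-1.2640}) = 0.7797
L = (1−P_1) × P_2 = 0.0246 × 0.7797 = 0.01918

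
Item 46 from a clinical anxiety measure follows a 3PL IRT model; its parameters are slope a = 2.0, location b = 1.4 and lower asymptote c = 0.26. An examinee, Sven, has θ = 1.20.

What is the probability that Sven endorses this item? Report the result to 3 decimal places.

P(θ) = c + (1 − c) · 1 / (1 + exp(−a(θ − b)))
Exponent: 2.0 × (1.20 − 1.4) = -0.4000
1/(1 + e^{0.4000}) = 0.4013
P = 0.26 + 0.74 × 0.4013 = 0.5570

0.557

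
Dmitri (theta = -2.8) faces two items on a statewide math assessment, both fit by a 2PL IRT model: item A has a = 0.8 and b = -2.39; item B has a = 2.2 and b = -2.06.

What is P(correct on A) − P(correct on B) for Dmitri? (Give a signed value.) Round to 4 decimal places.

0.2546

P(theta) = 1 / (1 + exp(−a(theta − b)))
P_A = 0.4187
P_B = 0.1641
P_A − P_B = 0.2546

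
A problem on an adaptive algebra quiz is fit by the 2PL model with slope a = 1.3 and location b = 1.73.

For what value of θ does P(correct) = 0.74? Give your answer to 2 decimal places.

2.53

P(θ) = 1 / (1 + exp(−a(θ − b)))
logit = ln(0.7400/0.2600) = 1.0460
θ = b + logit/(a) = 1.73 + 1.0460/1.3000 = 2.5346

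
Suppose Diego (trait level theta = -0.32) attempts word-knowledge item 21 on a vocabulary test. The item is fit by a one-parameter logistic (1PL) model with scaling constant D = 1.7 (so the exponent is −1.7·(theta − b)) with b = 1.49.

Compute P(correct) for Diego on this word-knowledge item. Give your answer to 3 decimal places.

P(theta) = 1 / (1 + exp(−D·(theta − b)))
Exponent: 1.7 × (-0.32 − 1.49) = -3.0770
1/(1 + e^{3.0770}) = 0.0441
P = 0.0441

0.044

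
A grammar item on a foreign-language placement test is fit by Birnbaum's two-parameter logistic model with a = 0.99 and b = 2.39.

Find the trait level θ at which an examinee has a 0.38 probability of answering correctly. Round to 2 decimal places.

P(θ) = 1 / (1 + exp(−a(θ − b)))
logit = ln(0.3800/0.6200) = -0.4895
θ = b + logit/(a) = 2.39 + (-0.4895)/0.9900 = 1.8955

1.90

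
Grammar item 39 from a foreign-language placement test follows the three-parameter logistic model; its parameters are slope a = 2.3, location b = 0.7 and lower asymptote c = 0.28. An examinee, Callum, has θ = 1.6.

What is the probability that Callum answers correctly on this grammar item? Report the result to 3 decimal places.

0.919

P(θ) = c + (1 − c) · 1 / (1 + exp(−a(θ − b)))
Exponent: 2.3 × (1.6 − 0.7) = 2.0700
1/(1 + e^{-2.0700}) = 0.8880
P = 0.28 + 0.72 × 0.8880 = 0.9193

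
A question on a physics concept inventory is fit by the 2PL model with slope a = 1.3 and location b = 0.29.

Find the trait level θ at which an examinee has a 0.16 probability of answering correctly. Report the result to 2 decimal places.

-0.99

P(θ) = 1 / (1 + exp(−a(θ − b)))
logit = ln(0.1600/0.8400) = -1.6582
θ = b + logit/(a) = 0.29 + (-1.6582)/1.3000 = -0.9856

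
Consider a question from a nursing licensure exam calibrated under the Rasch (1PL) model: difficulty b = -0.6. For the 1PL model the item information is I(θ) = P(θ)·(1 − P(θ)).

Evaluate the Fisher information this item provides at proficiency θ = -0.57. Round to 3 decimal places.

0.250

P = 1/(1+e^{-0.0300}) = 0.5075
P(1−P) = 0.5075 × 0.4925 = 0.2499
I = P(1−P) = 0.24994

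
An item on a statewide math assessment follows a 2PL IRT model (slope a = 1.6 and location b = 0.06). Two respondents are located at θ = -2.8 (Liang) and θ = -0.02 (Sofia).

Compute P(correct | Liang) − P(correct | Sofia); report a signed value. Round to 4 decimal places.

P(θ) = 1 / (1 + exp(−a(θ − b)))
P(Liang) = 0.0102  [exponent -4.5760]
P(Sofia) = 0.4680  [exponent -0.1280]
Difference = 0.0102 − 0.4680 = -0.4579

-0.4579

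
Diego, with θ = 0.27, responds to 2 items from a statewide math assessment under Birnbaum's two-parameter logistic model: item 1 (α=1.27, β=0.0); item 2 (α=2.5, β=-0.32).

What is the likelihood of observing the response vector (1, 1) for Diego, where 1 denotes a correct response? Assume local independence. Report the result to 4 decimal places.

P(θ) = 1 / (1 + exp(−α(θ − β)))
P_1 = 1/(1+e^{-0.3429}) = 0.5849
P_2 = 1/(1+e^{-1.4750}) = 0.8138
L = P_1 × P_2 = 0.5849 × 0.8138 = 0.47600

0.4760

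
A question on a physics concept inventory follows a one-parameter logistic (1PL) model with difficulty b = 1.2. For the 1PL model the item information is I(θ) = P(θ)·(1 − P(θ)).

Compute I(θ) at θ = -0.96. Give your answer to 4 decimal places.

0.0927

P = 1/(1+e^{2.1600}) = 0.1034
P(1−P) = 0.1034 × 0.8966 = 0.0927
I = P(1−P) = 0.09271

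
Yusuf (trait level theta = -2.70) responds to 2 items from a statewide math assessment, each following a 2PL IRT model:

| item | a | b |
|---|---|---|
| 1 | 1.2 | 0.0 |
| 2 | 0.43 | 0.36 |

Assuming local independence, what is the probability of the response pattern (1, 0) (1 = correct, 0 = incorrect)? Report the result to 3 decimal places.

P(theta) = 1 / (1 + exp(−a(theta − b)))
P_1 = 1/(1+e^{3.2400}) = 0.0377
P_2 = 1/(1+e^{1.3158}) = 0.2115
L = P_1 × (1−P_2) = 0.0377 × 0.7885 = 0.02972

0.030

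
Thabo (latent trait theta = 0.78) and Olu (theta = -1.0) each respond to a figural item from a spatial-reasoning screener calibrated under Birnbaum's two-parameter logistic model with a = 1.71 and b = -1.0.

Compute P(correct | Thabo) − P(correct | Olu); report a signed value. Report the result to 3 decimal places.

0.455

P(theta) = 1 / (1 + exp(−a(theta − b)))
P(Thabo) = 0.9545  [exponent 3.0438]
P(Olu) = 0.5000  [exponent 0.0000]
Difference = 0.9545 − 0.5000 = 0.4545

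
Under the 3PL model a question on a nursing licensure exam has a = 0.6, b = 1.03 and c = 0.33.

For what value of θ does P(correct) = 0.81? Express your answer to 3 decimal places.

P(θ) = c + (1 − c) · 1 / (1 + exp(−a(θ − b)))
Remove guessing floor: (0.81 − 0.33)/(1 − 0.33) = 0.7164
logit = ln(0.7164/0.2836) = 0.9268
θ = b + logit/(a) = 1.03 + 0.9268/0.6000 = 2.5746

2.575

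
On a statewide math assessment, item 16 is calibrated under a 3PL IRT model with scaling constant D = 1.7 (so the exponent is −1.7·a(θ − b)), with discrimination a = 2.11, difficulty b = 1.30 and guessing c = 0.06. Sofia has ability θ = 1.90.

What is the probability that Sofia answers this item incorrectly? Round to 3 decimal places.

0.098

P(θ) = c + (1 − c) · 1 / (1 + exp(−D·a(θ − b)))
Exponent: 1.7 × 2.11 × (1.90 − 1.30) = 2.1522
1/(1 + e^{-2.1522}) = 0.8959
P = 0.06 + 0.94 × 0.8959 = 0.9021
P(incorrect) = 1 − 0.9021 = 0.0979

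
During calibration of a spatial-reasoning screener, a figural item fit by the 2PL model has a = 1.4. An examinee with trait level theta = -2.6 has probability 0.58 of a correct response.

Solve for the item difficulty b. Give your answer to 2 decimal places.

-2.83

P(theta) = 1 / (1 + exp(−a(theta − b)))
logit(0.58) = ln(0.58/0.42) = 0.3228
b = theta − logit/(a) = -2.6 − 0.3228/1.4000 = -2.8306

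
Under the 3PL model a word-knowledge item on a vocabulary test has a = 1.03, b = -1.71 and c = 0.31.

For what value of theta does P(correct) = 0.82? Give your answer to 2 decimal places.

P(theta) = c + (1 − c) · 1 / (1 + exp(−a(theta − b)))
Remove guessing floor: (0.82 − 0.31)/(1 − 0.31) = 0.7391
logit = ln(0.7391/0.2609) = 1.0415
theta = b + logit/(a) = -1.71 + 1.0415/1.0300 = -0.6989

-0.70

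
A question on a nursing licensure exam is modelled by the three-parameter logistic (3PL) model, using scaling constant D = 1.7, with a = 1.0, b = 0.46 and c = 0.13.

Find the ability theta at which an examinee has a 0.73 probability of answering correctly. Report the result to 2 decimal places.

0.93

P(theta) = c + (1 − c) · 1 / (1 + exp(−D·a(theta − b)))
Remove guessing floor: (0.73 − 0.13)/(1 − 0.13) = 0.6897
logit = ln(0.6897/0.3103) = 0.7985
theta = b + logit/(1.7·a) = 0.46 + 0.7985/1.7000 = 0.9297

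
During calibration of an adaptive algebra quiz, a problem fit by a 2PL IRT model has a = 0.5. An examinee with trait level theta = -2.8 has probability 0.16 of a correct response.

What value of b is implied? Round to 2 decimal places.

0.52

P(theta) = 1 / (1 + exp(−a(theta − b)))
logit(0.16) = ln(0.16/0.84) = -1.6582
b = theta − logit/(a) = -2.8 − (-1.6582)/0.5000 = 0.5165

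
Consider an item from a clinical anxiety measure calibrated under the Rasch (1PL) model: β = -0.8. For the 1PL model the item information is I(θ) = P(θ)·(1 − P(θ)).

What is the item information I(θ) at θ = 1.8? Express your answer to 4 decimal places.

0.0644

P = 1/(1+e^{-2.6000}) = 0.9309
P(1−P) = 0.9309 × 0.0691 = 0.0644
I = P(1−P) = 0.06436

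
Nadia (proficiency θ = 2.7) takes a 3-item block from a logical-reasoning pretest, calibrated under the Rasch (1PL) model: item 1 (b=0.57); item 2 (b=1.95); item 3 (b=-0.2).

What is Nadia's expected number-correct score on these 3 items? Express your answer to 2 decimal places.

2.52

P(θ) = 1 / (1 + exp(−(θ − b)))
P_1 = 1/(1+e^{-2.1300}) = 0.8938
P_2 = 1/(1+e^{-0.7500}) = 0.6792
P_3 = 1/(1+e^{-2.9000}) = 0.9478
E[score] = 0.8938 + 0.6792 + 0.9478 = 2.5208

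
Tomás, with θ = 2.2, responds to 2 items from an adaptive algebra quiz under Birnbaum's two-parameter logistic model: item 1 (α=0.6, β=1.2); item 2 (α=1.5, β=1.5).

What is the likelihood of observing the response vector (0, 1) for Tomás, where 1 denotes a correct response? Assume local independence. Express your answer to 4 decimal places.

0.2625

P(θ) = 1 / (1 + exp(−α(θ − β)))
P_1 = 1/(1+e^{-0.6000}) = 0.6457
P_2 = 1/(1+e^{-1.0500}) = 0.7408
L = (1−P_1) × P_2 = 0.3543 × 0.7408 = 0.26249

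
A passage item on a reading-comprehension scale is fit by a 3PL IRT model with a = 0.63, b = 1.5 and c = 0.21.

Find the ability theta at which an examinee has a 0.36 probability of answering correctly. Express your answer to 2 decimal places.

-0.80

P(theta) = c + (1 − c) · 1 / (1 + exp(−a(theta − b)))
Remove guessing floor: (0.36 − 0.21)/(1 − 0.21) = 0.1899
logit = ln(0.1899/0.8101) = -1.4508
theta = b + logit/(a) = 1.5 + (-1.4508)/0.6300 = -0.8029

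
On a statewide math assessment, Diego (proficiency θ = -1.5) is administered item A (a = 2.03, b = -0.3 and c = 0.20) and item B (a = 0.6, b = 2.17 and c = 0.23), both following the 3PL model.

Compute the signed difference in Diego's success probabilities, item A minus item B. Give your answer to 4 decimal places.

P(θ) = c + (1 − c) · 1 / (1 + exp(−a(θ − b)))
P_A = 0.2644
P_B = 0.3067
P_A − P_B = -0.0423

-0.0423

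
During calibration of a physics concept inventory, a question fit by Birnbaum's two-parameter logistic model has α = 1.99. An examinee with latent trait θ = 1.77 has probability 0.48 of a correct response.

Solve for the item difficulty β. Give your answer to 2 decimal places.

1.81

P(θ) = 1 / (1 + exp(−α(θ − β)))
logit(0.48) = ln(0.48/0.52) = -0.0800
β = θ − logit/(α) = 1.77 − (-0.0800)/1.9900 = 1.8102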